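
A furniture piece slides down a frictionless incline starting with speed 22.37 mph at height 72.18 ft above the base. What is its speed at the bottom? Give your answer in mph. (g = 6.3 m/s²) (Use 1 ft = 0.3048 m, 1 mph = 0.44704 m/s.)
Convert to SI: v₀ = 10.0003 m/s, h = 22.0005 m
½mv₀² + mgh = ½mv² ⇒ v = √(v₀² + 2gh) = √(10.0003² + 2·6.3·22.0005) = 19.4219 m/s = 43.45 mph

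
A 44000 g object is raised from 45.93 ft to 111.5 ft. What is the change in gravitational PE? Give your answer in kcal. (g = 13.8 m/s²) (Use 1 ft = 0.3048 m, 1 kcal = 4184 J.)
Convert to SI: m = 44.0 kg, Δh = 19.9857 m
ΔPE = mgΔh = (44.0)(13.8)(19.9857) = 12135.3 J = 2.9 kcal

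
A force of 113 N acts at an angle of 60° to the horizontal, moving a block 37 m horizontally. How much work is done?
W = F·d·cosθ = (113)(37)cos(60°) = 2091 J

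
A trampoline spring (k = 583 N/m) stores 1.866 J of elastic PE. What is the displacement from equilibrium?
x = √(2·PE/k) = √(2·1.866/583) = 0.08001 m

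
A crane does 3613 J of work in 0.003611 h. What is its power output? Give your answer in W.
Convert to SI: W = 3613.0 J, t = 12.9996 s
P = W/t = 3613.0/12.9996 = 277.9 W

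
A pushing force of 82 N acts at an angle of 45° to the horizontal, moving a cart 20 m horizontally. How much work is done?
W = F·d·cosθ = (82)(20)cos(45°) = 1160 J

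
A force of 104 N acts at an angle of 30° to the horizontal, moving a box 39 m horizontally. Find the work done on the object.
W = F·d·cosθ = (104)(39)cos(30°) = 3513 J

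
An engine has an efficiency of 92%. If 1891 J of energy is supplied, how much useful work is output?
W_out = η·W_in = 0.92·1891 = 1739.72 J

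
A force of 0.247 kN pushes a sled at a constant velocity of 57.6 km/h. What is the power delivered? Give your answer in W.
Convert to SI: F = 247.0 N, v = 16.0 m/s
P = Fv = (247.0)(16.0) = 3952 W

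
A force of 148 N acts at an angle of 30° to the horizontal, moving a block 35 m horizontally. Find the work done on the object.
W = F·d·cosθ = (148)(35)cos(30°) = 4486 J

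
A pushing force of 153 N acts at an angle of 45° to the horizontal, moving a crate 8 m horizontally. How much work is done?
W = F·d·cosθ = (153)(8)cos(45°) = 865.5 J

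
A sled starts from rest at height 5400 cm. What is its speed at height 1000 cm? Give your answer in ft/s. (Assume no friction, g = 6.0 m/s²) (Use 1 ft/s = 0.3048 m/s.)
Convert to SI: h₁−h₂ = 44.0 m
mgh₁ = mgh₂ + ½mv² ⇒ v = √(2g(h₁−h₂)) = √(2·6.0·44.0) = 22.9783 m/s = 75.39 ft/s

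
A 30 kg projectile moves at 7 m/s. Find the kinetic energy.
KE = ½mv² = ½(30)(7)² = 735.0 J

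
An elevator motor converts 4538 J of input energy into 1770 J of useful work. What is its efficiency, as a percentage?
η = W_out/W_in = 1770/4538 = 39.0%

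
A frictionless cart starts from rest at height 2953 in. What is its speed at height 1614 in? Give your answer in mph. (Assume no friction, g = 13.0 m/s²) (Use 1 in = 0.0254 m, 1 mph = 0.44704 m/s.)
Convert to SI: h₁−h₂ = 34.0106 m
mgh₁ = mgh₂ + ½mv² ⇒ v = √(2g(h₁−h₂)) = √(2·13.0·34.0106) = 29.7368 m/s = 66.52 mph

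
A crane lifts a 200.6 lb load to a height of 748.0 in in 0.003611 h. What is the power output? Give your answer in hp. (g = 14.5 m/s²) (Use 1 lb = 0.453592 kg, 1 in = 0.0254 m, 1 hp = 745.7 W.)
Convert to SI: m = 90.9906 kg, h = 18.9992 m, t = 12.9996 s
P = mgh/t = (90.9906)(14.5)(18.9992)/12.9996 = 1928.28 W = 2.586 hp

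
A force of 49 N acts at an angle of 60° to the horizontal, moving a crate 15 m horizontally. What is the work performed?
W = F·d·cosθ = (49)(15)cos(60°) = 367.5 J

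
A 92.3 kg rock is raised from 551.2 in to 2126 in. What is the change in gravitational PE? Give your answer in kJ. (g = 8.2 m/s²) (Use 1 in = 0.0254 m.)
Convert to SI: m = 92.3 kg, Δh = 39.9999 m
ΔPE = mgΔh = (92.3)(8.2)(39.9999) = 30274.3 J = 30.27 kJ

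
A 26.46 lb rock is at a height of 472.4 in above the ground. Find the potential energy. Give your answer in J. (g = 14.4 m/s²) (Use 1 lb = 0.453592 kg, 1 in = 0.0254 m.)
Convert to SI: m = 12.002 kg, h = 11.999 m
PE = mgh = (12.002)(14.4)(11.999) = 2074 J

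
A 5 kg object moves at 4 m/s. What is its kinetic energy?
KE = ½mv² = ½(5)(4)² = 40.0 J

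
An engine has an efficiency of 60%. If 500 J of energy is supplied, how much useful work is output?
W_out = η·W_in = 0.6·500 = 300.0 J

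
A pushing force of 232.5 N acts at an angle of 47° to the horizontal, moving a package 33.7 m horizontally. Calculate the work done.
W = F·d·cosθ = (232.5)(33.7)cos(47°) = 5344 J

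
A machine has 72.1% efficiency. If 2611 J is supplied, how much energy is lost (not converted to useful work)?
W_lost = W_in(1 − η) = 2611·(1 − 0.721) = 728.5 J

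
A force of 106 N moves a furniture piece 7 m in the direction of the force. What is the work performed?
W = F·d = (106)(7) = 742.0 J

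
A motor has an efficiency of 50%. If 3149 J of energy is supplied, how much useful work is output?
W_out = η·W_in = 0.5·3149 = 1574.5 J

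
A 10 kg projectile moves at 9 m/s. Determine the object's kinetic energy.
KE = ½mv² = ½(10)(9)² = 405.0 J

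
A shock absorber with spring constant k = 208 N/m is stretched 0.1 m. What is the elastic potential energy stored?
PE = ½kx² = ½(208)(0.1)² = 1.04 J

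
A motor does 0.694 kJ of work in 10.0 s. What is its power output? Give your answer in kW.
Convert to SI: W = 694.0 J, t = 10.0 s
P = W/t = 694.0/10.0 = 69.4 W = 0.0694 kW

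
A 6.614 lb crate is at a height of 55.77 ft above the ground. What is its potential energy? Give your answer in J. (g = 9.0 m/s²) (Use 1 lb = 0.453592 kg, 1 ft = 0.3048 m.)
Convert to SI: m = 3.00006 kg, h = 16.9987 m
PE = mgh = (3.00006)(9.0)(16.9987) = 459.0 J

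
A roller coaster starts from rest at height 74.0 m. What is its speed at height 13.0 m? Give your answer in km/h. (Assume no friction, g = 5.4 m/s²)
mgh₁ = mgh₂ + ½mv² ⇒ v = √(2g(h₁−h₂)) = √(2·5.4·61.0) = 25.6671 m/s = 92.4 km/h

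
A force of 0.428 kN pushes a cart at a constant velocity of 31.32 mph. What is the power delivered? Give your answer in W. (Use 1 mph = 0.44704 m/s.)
Convert to SI: F = 428.0 N, v = 14.0013 m/s
P = Fv = (428.0)(14.0013) = 5993 W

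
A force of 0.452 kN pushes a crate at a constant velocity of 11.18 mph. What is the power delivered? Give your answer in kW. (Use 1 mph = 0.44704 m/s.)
Convert to SI: F = 452.0 N, v = 4.99791 m/s
P = Fv = (452.0)(4.99791) = 2259.05 W = 2.259 kW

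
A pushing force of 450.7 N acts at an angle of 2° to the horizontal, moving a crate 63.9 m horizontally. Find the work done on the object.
W = F·d·cosθ = (450.7)(63.9)cos(2°) = 28780 J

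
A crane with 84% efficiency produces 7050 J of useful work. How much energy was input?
W_in = W_out/η = 7050/0.84 = 8393 J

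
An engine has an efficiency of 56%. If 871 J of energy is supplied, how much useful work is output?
W_out = η·W_in = 0.56·871 = 487.76 J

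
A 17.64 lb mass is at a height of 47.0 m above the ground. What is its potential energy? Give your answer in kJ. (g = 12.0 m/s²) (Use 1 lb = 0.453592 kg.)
Convert to SI: m = 8.00136 kg, h = 47.0 m
PE = mgh = (8.00136)(12.0)(47.0) = 4512.77 J = 4.513 kJ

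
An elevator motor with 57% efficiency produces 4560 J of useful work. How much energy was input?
W_in = W_out/η = 4560/0.57 = 8000 J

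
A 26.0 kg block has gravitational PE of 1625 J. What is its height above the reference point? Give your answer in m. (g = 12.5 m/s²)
h = PE/(mg) = 1625.0/(26.0·12.5) = 5.0 m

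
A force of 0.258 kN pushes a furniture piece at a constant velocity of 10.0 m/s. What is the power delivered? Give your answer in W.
Convert to SI: F = 258.0 N, v = 10.0 m/s
P = Fv = (258.0)(10.0) = 2580 W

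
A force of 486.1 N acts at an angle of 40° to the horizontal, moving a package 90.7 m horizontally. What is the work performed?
W = F·d·cosθ = (486.1)(90.7)cos(40°) = 33770 J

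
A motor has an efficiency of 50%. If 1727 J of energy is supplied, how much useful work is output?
W_out = η·W_in = 0.5·1727 = 863.5 J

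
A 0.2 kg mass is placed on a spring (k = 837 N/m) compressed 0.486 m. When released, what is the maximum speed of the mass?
½kx² = ½mv² ⇒ v = x√(k/m) = (0.486)√(837/0.2) = 31.44 m/s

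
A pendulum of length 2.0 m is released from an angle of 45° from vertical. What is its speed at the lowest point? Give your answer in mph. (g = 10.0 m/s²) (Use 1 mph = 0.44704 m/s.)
h = L(1 − cosθ) = 2.0(1 − cos45°) = 0.585786 m
v = √(2gh) = √(2·10.0·0.585786) = 3.42282 m/s = 7.657 mph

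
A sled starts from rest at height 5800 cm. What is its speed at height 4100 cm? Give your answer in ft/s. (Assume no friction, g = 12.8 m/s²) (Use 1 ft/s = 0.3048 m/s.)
Convert to SI: h₁−h₂ = 17.0 m
mgh₁ = mgh₂ + ½mv² ⇒ v = √(2g(h₁−h₂)) = √(2·12.8·17.0) = 20.8614 m/s = 68.44 ft/s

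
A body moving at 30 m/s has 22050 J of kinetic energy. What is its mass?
m = 2·KE/v² = 2·22050/(30)² = 49.0 kg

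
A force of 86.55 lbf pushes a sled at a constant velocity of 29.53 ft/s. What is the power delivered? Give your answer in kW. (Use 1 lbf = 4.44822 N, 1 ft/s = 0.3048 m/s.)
Convert to SI: F = 384.993 N, v = 9.00074 m/s
P = Fv = (384.993)(9.00074) = 3465.23 W = 3.465 kW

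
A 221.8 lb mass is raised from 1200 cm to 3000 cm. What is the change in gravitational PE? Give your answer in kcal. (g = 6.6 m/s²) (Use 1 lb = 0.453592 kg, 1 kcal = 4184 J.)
Convert to SI: m = 100.607 kg, Δh = 18.0 m
ΔPE = mgΔh = (100.607)(6.6)(18.0) = 11952.1 J = 2.857 kcal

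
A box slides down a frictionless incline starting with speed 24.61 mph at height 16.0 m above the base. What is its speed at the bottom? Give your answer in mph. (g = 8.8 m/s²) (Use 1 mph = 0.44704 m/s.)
Convert to SI: v₀ = 11.0017 m/s, h = 16.0 m
½mv₀² + mgh = ½mv² ⇒ v = √(v₀² + 2gh) = √(11.0017² + 2·8.8·16.0) = 20.0658 m/s = 44.89 mph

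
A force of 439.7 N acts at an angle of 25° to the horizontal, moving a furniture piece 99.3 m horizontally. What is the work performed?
W = F·d·cosθ = (439.7)(99.3)cos(25°) = 39570 J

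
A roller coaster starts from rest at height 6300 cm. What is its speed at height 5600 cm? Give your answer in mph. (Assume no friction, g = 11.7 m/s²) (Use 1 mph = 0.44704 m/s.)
Convert to SI: h₁−h₂ = 7.0 m
mgh₁ = mgh₂ + ½mv² ⇒ v = √(2g(h₁−h₂)) = √(2·11.7·7.0) = 12.7984 m/s = 28.63 mph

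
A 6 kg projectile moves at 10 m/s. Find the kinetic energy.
KE = ½mv² = ½(6)(10)² = 300.0 J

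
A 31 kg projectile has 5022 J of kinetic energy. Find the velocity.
v = √(2·KE/m) = √(2·5022/31) = 18.0 m/s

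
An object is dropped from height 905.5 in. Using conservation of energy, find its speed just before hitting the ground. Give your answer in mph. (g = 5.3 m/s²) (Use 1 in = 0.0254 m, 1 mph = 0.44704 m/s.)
Convert to SI: h = 22.9997 m
mgh = ½mv² ⇒ v = √(2gh) = √(2·5.3·22.9997) = 15.614 m/s = 34.93 mph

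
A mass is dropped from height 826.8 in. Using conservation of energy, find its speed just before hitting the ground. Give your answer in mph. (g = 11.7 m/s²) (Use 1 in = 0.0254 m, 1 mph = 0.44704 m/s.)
Convert to SI: h = 21.0007 m
mgh = ½mv² ⇒ v = √(2gh) = √(2·11.7·21.0007) = 22.1679 m/s = 49.59 mph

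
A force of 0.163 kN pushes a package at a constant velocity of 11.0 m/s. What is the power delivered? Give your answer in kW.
Convert to SI: F = 163.0 N, v = 11.0 m/s
P = Fv = (163.0)(11.0) = 1793.0 W = 1.793 kW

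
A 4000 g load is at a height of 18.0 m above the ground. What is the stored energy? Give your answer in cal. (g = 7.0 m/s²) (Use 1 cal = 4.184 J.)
Convert to SI: m = 4.0 kg, h = 18.0 m
PE = mgh = (4.0)(7.0)(18.0) = 504.0 J = 120.5 cal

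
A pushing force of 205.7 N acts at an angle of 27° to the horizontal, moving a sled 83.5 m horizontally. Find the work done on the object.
W = F·d·cosθ = (205.7)(83.5)cos(27°) = 15300 J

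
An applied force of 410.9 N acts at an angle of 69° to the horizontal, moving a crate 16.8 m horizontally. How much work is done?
W = F·d·cosθ = (410.9)(16.8)cos(69°) = 2474 J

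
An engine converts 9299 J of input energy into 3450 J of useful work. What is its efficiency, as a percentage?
η = W_out/W_in = 3450/9299 = 37.1%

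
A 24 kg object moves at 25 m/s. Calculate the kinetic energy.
KE = ½mv² = ½(24)(25)² = 7500.0 J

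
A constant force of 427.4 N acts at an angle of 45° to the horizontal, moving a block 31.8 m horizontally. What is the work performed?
W = F·d·cosθ = (427.4)(31.8)cos(45°) = 9611 J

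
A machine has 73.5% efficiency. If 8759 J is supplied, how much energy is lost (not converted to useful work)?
W_lost = W_in(1 − η) = 8759·(1 − 0.735) = 2321 J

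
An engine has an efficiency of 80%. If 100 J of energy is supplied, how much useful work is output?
W_out = η·W_in = 0.8·100 = 80.0 J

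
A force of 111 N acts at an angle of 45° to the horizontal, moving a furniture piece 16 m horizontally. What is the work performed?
W = F·d·cosθ = (111)(16)cos(45°) = 1256 J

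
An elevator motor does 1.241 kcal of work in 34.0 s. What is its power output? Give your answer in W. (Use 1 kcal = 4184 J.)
Convert to SI: W = 5192.34 J, t = 34.0 s
P = W/t = 5192.34/34.0 = 152.7 W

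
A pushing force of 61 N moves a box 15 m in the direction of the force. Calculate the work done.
W = F·d = (61)(15) = 915.0 J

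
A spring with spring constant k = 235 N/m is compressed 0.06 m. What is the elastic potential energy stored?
PE = ½kx² = ½(235)(0.06)² = 0.423 J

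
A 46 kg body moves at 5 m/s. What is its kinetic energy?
KE = ½mv² = ½(46)(5)² = 575.0 J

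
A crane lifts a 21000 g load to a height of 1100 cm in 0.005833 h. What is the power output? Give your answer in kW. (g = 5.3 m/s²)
Convert to SI: m = 21.0 kg, h = 11.0 m, t = 20.9988 s
P = mgh/t = (21.0)(5.3)(11.0)/20.9988 = 58.3033 W = 0.0583 kW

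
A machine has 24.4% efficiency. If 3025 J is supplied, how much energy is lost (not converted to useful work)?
W_lost = W_in(1 − η) = 3025·(1 − 0.244) = 2287 J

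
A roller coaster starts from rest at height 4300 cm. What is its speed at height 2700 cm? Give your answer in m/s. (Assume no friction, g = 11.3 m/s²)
Convert to SI: h₁−h₂ = 16.0 m
mgh₁ = mgh₂ + ½mv² ⇒ v = √(2g(h₁−h₂)) = √(2·11.3·16.0) = 19.02 m/s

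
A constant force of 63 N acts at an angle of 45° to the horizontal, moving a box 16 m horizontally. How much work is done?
W = F·d·cosθ = (63)(16)cos(45°) = 712.8 J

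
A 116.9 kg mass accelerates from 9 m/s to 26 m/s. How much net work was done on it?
W = ΔKE = ½m(v₂² − v₁²) = ½(116.9)(26² − 9²) = 34777.75 J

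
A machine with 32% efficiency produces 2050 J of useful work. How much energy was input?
W_in = W_out/η = 2050/0.32 = 6406 J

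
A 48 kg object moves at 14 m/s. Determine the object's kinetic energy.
KE = ½mv² = ½(48)(14)² = 4704.0 J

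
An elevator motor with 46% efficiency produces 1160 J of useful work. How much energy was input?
W_in = W_out/η = 1160/0.46 = 2522 J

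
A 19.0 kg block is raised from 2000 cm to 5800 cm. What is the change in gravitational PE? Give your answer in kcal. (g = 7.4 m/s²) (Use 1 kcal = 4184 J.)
Convert to SI: m = 19.0 kg, Δh = 38.0 m
ΔPE = mgΔh = (19.0)(7.4)(38.0) = 5342.8 J = 1.277 kcal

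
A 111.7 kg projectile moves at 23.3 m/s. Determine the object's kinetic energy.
KE = ½mv² = ½(111.7)(23.3)² = 30320 J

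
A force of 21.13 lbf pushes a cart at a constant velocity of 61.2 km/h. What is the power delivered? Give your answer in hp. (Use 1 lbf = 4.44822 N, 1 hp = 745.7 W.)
Convert to SI: F = 93.9909 N, v = 17.0 m/s
P = Fv = (93.9909)(17.0) = 1597.85 W = 2.143 hp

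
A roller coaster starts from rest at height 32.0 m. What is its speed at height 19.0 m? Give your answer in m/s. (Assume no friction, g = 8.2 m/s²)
mgh₁ = mgh₂ + ½mv² ⇒ v = √(2g(h₁−h₂)) = √(2·8.2·13.0) = 14.6 m/s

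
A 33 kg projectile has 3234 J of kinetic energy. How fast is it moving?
v = √(2·KE/m) = √(2·3234/33) = 14.0 m/s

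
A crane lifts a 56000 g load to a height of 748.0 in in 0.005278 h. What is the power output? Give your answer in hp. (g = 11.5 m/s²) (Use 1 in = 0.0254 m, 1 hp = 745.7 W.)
Convert to SI: m = 56.0 kg, h = 18.9992 m, t = 19.0008 s
P = mgh/t = (56.0)(11.5)(18.9992)/19.0008 = 643.946 W = 0.8635 hp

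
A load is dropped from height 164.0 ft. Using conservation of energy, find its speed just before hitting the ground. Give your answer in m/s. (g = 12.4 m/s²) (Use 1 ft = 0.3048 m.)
Convert to SI: h = 49.9872 m
mgh = ½mv² ⇒ v = √(2gh) = √(2·12.4·49.9872) = 35.21 m/s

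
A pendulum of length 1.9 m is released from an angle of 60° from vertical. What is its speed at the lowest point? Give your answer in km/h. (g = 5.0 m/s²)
h = L(1 − cosθ) = 1.9(1 − cos60°) = 0.95 m
v = √(2gh) = √(2·5.0·0.95) = 3.08221 m/s = 11.1 km/h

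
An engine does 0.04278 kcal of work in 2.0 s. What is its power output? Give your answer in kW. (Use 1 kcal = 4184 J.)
Convert to SI: W = 178.992 J, t = 2.0 s
P = W/t = 178.992/2.0 = 89.4958 W = 0.0895 kW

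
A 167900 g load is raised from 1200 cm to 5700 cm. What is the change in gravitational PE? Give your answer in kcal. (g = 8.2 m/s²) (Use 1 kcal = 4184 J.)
Convert to SI: m = 167.9 kg, Δh = 45.0 m
ΔPE = mgΔh = (167.9)(8.2)(45.0) = 61955.1 J = 14.81 kcal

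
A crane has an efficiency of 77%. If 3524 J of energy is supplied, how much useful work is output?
W_out = η·W_in = 0.77·3524 = 2713.48 J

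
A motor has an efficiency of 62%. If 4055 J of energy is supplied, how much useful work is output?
W_out = η·W_in = 0.62·4055 = 2514.1 J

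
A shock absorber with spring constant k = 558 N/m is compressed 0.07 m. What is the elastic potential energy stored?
PE = ½kx² = ½(558)(0.07)² = 1.367 J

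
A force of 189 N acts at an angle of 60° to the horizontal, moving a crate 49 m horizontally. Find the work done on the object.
W = F·d·cosθ = (189)(49)cos(60°) = 4631 J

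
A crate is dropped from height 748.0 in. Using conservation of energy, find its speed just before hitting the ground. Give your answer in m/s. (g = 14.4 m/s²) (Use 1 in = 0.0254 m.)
Convert to SI: h = 18.9992 m
mgh = ½mv² ⇒ v = √(2gh) = √(2·14.4·18.9992) = 23.39 m/s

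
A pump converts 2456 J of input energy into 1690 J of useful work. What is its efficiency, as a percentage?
η = W_out/W_in = 1690/2456 = 68.81%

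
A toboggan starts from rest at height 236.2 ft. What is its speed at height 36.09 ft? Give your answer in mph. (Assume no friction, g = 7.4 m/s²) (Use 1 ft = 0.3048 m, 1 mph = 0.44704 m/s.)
Convert to SI: h₁−h₂ = 60.9935 m
mgh₁ = mgh₂ + ½mv² ⇒ v = √(2g(h₁−h₂)) = √(2·7.4·60.9935) = 30.045 m/s = 67.21 mph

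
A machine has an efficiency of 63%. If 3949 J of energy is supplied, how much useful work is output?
W_out = η·W_in = 0.63·3949 = 2487.87 J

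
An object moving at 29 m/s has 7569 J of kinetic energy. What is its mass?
m = 2·KE/v² = 2·7569/(29)² = 18.0 kg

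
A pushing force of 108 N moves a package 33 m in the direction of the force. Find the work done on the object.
W = F·d = (108)(33) = 3564 J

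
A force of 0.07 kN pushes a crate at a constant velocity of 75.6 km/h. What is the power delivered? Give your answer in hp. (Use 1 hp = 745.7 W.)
Convert to SI: F = 70.0 N, v = 21.0 m/s
P = Fv = (70.0)(21.0) = 1470.0 W = 1.971 hp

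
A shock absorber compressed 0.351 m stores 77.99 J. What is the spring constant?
k = 2·PE/x² = 2·77.99/(0.351)² = 1266 N/m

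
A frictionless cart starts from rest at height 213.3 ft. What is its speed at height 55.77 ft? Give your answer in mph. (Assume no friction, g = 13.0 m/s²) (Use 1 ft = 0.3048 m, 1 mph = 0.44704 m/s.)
Convert to SI: h₁−h₂ = 48.0151 m
mgh₁ = mgh₂ + ½mv² ⇒ v = √(2g(h₁−h₂)) = √(2·13.0·48.0151) = 35.3326 m/s = 79.04 mph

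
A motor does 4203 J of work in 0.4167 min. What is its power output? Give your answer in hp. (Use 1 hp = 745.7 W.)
Convert to SI: W = 4203.0 J, t = 25.002 s
P = W/t = 4203.0/25.002 = 168.107 W = 0.2254 hp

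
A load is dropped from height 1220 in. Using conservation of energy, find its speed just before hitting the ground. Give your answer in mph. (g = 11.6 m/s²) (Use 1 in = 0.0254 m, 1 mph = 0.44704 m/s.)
Convert to SI: h = 30.988 m
mgh = ½mv² ⇒ v = √(2gh) = √(2·11.6·30.988) = 26.8127 m/s = 59.98 mph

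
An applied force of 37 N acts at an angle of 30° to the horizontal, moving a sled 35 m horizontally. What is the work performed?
W = F·d·cosθ = (37)(35)cos(30°) = 1122 J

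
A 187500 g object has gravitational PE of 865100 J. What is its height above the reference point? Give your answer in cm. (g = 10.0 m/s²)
Convert to SI: m = 187.5 kg, PE = 865100 J
h = PE/(mg) = 865100/(187.5·10.0) = 461.387 m = 46140 cm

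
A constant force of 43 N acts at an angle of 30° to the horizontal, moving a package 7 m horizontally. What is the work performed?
W = F·d·cosθ = (43)(7)cos(30°) = 260.7 J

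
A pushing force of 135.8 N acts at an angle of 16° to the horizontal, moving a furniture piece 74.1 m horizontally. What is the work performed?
W = F·d·cosθ = (135.8)(74.1)cos(16°) = 9673 J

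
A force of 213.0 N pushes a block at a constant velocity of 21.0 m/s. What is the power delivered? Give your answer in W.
P = Fv = (213.0)(21.0) = 4473 W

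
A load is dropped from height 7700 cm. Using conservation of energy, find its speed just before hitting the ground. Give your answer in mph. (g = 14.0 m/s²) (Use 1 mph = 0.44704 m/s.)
Convert to SI: h = 77.0 m
mgh = ½mv² ⇒ v = √(2gh) = √(2·14.0·77.0) = 46.4327 m/s = 103.9 mph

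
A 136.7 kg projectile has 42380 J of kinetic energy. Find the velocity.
v = √(2·KE/m) = √(2·42380/136.7) = 24.9 m/s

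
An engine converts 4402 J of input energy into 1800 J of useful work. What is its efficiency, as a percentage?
η = W_out/W_in = 1800/4402 = 40.89%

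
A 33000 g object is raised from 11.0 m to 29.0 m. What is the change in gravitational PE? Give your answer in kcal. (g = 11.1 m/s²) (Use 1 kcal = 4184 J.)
Convert to SI: m = 33.0 kg, Δh = 18.0 m
ΔPE = mgΔh = (33.0)(11.1)(18.0) = 6593.4 J = 1.576 kcal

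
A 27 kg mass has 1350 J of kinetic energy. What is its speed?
v = √(2·KE/m) = √(2·1350/27) = 10.0 m/s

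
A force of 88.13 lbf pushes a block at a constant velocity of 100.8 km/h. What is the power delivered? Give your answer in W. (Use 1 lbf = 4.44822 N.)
Convert to SI: F = 392.022 N, v = 28.0 m/s
P = Fv = (392.022)(28.0) = 10980 W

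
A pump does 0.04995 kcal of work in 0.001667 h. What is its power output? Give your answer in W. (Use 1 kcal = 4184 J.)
Convert to SI: W = 208.991 J, t = 6.0012 s
P = W/t = 208.991/6.0012 = 34.82 W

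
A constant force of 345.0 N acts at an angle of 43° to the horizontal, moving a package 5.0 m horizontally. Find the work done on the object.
W = F·d·cosθ = (345.0)(5.0)cos(43°) = 1262 J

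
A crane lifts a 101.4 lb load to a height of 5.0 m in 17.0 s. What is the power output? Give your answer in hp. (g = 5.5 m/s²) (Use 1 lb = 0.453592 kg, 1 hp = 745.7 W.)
Convert to SI: m = 45.9942 kg, h = 5.0 m, t = 17.0 s
P = mgh/t = (45.9942)(5.5)(5.0)/17.0 = 74.4024 W = 0.09978 hp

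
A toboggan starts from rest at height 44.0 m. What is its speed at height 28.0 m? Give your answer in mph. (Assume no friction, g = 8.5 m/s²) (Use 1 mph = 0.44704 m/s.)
mgh₁ = mgh₂ + ½mv² ⇒ v = √(2g(h₁−h₂)) = √(2·8.5·16.0) = 16.4924 m/s = 36.89 mph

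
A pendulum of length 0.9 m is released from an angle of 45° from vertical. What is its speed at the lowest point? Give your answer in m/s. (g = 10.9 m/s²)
h = L(1 − cosθ) = 0.9(1 − cos45°) = 0.263604 m
v = √(2gh) = √(2·10.9·0.263604) = 2.397 m/s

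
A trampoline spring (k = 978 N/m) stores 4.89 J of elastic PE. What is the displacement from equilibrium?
x = √(2·PE/k) = √(2·4.89/978) = 0.1 m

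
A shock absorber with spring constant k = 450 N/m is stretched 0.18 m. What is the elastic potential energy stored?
PE = ½kx² = ½(450)(0.18)² = 7.29 J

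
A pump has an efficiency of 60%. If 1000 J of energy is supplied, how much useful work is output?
W_out = η·W_in = 0.6·1000 = 600.0 J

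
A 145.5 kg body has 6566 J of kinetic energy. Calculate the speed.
v = √(2·KE/m) = √(2·6566/145.5) = 9.5 m/s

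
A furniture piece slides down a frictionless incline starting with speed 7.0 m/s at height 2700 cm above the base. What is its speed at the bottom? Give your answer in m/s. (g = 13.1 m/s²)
Convert to SI: v₀ = 7.0 m/s, h = 27.0 m
½mv₀² + mgh = ½mv² ⇒ v = √(v₀² + 2gh) = √(7.0² + 2·13.1·27.0) = 27.5 m/s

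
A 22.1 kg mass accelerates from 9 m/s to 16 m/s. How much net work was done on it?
W = ΔKE = ½m(v₂² − v₁²) = ½(22.1)(16² − 9²) = 1933.75 J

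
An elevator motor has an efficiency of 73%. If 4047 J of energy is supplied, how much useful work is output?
W_out = η·W_in = 0.73·4047 = 2954.31 J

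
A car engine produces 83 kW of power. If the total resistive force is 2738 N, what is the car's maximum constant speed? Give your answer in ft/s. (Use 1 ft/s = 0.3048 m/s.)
P = Fv ⇒ v = P/F = 83000 W/2738.0 N = 30.3141 m/s = 99.46 ft/s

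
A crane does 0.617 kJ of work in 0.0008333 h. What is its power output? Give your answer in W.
Convert to SI: W = 617.0 J, t = 2.99988 s
P = W/t = 617.0/2.99988 = 205.7 W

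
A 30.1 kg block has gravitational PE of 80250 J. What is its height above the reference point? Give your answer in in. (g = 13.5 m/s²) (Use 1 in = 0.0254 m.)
h = PE/(mg) = 80250.0/(30.1·13.5) = 197.49 m = 7775 in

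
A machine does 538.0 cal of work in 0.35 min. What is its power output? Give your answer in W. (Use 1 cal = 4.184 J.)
Convert to SI: W = 2250.99 J, t = 21.0 s
P = W/t = 2250.99/21.0 = 107.2 W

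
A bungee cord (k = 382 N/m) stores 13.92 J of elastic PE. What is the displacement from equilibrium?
x = √(2·PE/k) = √(2·13.92/382) = 0.27 m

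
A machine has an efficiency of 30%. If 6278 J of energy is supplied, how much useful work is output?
W_out = η·W_in = 0.3·6278 = 1883.4 J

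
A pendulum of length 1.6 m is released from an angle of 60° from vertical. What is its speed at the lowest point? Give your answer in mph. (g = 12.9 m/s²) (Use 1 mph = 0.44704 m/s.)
h = L(1 − cosθ) = 1.6(1 − cos60°) = 0.8 m
v = √(2gh) = √(2·12.9·0.8) = 4.54313 m/s = 10.16 mph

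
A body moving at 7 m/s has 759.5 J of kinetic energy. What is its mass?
m = 2·KE/v² = 2·759.5/(7)² = 31.0 kg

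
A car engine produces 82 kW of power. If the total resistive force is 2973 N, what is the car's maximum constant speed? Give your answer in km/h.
P = Fv ⇒ v = P/F = 82000 W/2973.0 N = 27.5816 m/s = 99.29 km/h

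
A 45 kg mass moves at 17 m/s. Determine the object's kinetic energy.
KE = ½mv² = ½(45)(17)² = 6502.5 J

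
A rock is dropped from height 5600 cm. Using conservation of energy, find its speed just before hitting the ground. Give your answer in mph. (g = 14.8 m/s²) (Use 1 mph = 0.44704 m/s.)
Convert to SI: h = 56.0 m
mgh = ½mv² ⇒ v = √(2gh) = √(2·14.8·56.0) = 40.7136 m/s = 91.07 mph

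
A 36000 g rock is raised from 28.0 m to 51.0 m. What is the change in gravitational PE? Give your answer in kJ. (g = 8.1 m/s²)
Convert to SI: m = 36.0 kg, Δh = 23.0 m
ΔPE = mgΔh = (36.0)(8.1)(23.0) = 6706.8 J = 6.707 kJ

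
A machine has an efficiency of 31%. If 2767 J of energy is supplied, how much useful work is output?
W_out = η·W_in = 0.31·2767 = 857.77 J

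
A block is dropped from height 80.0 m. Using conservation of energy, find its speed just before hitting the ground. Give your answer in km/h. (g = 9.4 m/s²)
mgh = ½mv² ⇒ v = √(2gh) = √(2·9.4·80.0) = 38.7814 m/s = 139.6 km/h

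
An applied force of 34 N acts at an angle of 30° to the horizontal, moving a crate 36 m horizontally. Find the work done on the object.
W = F·d·cosθ = (34)(36)cos(30°) = 1060 J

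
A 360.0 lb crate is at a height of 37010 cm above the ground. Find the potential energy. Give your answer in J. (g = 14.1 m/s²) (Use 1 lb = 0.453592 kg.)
Convert to SI: m = 163.293 kg, h = 370.1 m
PE = mgh = (163.293)(14.1)(370.1) = 852100 J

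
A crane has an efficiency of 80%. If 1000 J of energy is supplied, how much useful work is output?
W_out = η·W_in = 0.8·1000 = 800.0 J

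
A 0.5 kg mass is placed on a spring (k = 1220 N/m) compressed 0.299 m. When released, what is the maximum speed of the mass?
½kx² = ½mv² ⇒ v = x√(k/m) = (0.299)√(1220/0.5) = 14.77 m/s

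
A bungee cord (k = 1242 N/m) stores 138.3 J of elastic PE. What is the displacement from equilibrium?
x = √(2·PE/k) = √(2·138.3/1242) = 0.4719 m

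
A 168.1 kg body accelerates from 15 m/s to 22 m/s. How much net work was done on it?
W = ΔKE = ½m(v₂² − v₁²) = ½(168.1)(22² − 15²) = 21768.95 J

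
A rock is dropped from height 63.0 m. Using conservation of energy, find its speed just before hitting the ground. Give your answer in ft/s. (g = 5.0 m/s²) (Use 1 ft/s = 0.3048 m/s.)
mgh = ½mv² ⇒ v = √(2gh) = √(2·5.0·63.0) = 25.0998 m/s = 82.35 ft/s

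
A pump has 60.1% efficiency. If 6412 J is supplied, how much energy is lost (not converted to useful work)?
W_lost = W_in(1 − η) = 6412·(1 − 0.601) = 2558 J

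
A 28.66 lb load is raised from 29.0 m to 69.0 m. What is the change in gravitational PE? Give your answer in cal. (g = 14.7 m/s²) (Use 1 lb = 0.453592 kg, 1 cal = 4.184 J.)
Convert to SI: m = 12.9999 kg, Δh = 40.0 m
ΔPE = mgΔh = (12.9999)(14.7)(40.0) = 7643.97 J = 1827 cal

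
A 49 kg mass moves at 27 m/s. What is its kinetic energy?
KE = ½mv² = ½(49)(27)² = 17860.5 J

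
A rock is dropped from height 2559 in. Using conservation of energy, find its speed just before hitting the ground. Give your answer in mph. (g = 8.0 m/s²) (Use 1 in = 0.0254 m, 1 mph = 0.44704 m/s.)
Convert to SI: h = 64.9986 m
mgh = ½mv² ⇒ v = √(2gh) = √(2·8.0·64.9986) = 32.2487 m/s = 72.14 mph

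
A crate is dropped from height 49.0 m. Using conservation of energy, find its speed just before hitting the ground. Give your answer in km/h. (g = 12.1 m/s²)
mgh = ½mv² ⇒ v = √(2gh) = √(2·12.1·49.0) = 34.4354 m/s = 124.0 km/h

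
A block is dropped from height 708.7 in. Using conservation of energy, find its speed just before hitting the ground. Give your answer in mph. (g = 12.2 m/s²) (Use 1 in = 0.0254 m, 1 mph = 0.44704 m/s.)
Convert to SI: h = 18.001 m
mgh = ½mv² ⇒ v = √(2gh) = √(2·12.2·18.001) = 20.9577 m/s = 46.88 mph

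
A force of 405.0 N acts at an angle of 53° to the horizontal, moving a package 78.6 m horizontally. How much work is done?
W = F·d·cosθ = (405.0)(78.6)cos(53°) = 19160 J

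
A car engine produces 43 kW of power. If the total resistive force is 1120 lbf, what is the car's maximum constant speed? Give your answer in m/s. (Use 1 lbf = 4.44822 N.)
Convert to SI: F = 4982.01 N
P = Fv ⇒ v = P/F = 43000 W/4982.01 N = 8.631 m/s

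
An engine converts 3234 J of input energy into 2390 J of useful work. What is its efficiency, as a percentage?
η = W_out/W_in = 2390/3234 = 73.9%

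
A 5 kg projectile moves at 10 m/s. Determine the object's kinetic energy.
KE = ½mv² = ½(5)(10)² = 250.0 J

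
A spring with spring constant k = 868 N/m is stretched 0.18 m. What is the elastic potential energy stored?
PE = ½kx² = ½(868)(0.18)² = 14.06 J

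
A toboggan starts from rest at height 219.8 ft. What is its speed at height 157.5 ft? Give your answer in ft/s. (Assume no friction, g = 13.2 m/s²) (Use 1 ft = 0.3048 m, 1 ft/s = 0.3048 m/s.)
Convert to SI: h₁−h₂ = 18.989 m
mgh₁ = mgh₂ + ½mv² ⇒ v = √(2g(h₁−h₂)) = √(2·13.2·18.989) = 22.39 m/s = 73.46 ft/s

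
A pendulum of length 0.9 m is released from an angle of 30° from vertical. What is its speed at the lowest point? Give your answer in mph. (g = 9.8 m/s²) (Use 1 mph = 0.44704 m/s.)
h = L(1 − cosθ) = 0.9(1 − cos30°) = 0.120577 m
v = √(2gh) = √(2·9.8·0.120577) = 1.53731 m/s = 3.439 mph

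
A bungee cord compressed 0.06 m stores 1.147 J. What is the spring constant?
k = 2·PE/x² = 2·1.147/(0.06)² = 637.2 N/m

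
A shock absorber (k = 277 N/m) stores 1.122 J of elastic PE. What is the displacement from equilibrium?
x = √(2·PE/k) = √(2·1.122/277) = 0.09001 m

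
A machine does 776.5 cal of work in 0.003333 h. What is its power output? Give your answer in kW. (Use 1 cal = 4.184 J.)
Convert to SI: W = 3248.88 J, t = 11.9988 s
P = W/t = 3248.88/11.9988 = 270.767 W = 0.2708 kW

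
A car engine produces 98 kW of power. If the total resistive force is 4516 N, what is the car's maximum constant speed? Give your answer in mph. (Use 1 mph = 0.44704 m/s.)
P = Fv ⇒ v = P/F = 98000 W/4516.0 N = 21.7006 m/s = 48.54 mph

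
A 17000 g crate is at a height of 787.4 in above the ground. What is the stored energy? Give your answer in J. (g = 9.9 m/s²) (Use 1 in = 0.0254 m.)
Convert to SI: m = 17.0 kg, h = 20.0 m
PE = mgh = (17.0)(9.9)(20.0) = 3366 J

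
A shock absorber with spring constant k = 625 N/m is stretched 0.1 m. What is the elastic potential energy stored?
PE = ½kx² = ½(625)(0.1)² = 3.125 J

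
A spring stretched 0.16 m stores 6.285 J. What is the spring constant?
k = 2·PE/x² = 2·6.285/(0.16)² = 491.0 N/m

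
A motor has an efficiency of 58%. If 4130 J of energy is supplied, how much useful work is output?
W_out = η·W_in = 0.58·4130 = 2395.4 J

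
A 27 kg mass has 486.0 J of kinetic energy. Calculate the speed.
v = √(2·KE/m) = √(2·486.0/27) = 6.0 m/s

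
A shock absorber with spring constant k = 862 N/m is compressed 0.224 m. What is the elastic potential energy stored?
PE = ½kx² = ½(862)(0.224)² = 21.63 J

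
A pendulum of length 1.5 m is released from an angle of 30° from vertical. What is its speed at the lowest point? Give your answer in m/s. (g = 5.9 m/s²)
h = L(1 − cosθ) = 1.5(1 − cos30°) = 0.200962 m
v = √(2gh) = √(2·5.9·0.200962) = 1.54 m/s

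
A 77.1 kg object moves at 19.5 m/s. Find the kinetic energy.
KE = ½mv² = ½(77.1)(19.5)² = 14660 J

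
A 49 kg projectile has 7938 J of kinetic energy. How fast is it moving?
v = √(2·KE/m) = √(2·7938/49) = 18.0 m/s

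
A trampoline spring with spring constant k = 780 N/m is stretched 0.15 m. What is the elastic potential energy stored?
PE = ½kx² = ½(780)(0.15)² = 8.775 J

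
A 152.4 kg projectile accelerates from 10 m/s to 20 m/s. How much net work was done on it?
W = ΔKE = ½m(v₂² − v₁²) = ½(152.4)(20² − 10²) = 22860.0 J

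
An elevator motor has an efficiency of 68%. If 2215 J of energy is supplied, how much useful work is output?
W_out = η·W_in = 0.68·2215 = 1506.2 J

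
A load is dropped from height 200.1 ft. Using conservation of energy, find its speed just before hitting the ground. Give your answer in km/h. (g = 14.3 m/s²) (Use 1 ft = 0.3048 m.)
Convert to SI: h = 60.9905 m
mgh = ½mv² ⇒ v = √(2gh) = √(2·14.3·60.9905) = 41.7651 m/s = 150.4 km/h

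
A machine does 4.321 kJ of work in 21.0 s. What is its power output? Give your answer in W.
Convert to SI: W = 4321.0 J, t = 21.0 s
P = W/t = 4321.0/21.0 = 205.8 W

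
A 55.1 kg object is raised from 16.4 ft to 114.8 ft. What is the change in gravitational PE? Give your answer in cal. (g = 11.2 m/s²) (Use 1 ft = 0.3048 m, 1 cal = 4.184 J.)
Convert to SI: m = 55.1 kg, Δh = 29.9923 m
ΔPE = mgΔh = (55.1)(11.2)(29.9923) = 18508.9 J = 4424 cal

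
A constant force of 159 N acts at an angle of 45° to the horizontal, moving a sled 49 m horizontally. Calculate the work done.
W = F·d·cosθ = (159)(49)cos(45°) = 5509 J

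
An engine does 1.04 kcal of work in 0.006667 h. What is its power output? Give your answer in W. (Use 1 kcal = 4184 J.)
Convert to SI: W = 4351.36 J, t = 24.0012 s
P = W/t = 4351.36/24.0012 = 181.3 W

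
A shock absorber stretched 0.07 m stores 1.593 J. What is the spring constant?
k = 2·PE/x² = 2·1.593/(0.07)² = 650.2 N/m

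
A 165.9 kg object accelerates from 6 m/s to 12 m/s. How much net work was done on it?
W = ΔKE = ½m(v₂² − v₁²) = ½(165.9)(12² − 6²) = 8958.6 J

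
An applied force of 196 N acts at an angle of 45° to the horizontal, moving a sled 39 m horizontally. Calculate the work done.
W = F·d·cosθ = (196)(39)cos(45°) = 5405 J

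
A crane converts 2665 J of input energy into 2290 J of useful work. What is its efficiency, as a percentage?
η = W_out/W_in = 2290/2665 = 85.93%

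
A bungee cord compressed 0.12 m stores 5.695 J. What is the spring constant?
k = 2·PE/x² = 2·5.695/(0.12)² = 791.0 N/m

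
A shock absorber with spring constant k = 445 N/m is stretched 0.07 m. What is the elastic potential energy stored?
PE = ½kx² = ½(445)(0.07)² = 1.09 J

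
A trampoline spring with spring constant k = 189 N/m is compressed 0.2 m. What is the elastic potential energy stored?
PE = ½kx² = ½(189)(0.2)² = 3.78 J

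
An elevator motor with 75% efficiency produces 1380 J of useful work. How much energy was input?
W_in = W_out/η = 1380/0.75 = 1840 J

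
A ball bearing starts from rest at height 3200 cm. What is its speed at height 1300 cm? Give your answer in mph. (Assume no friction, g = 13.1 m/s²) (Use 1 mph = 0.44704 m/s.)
Convert to SI: h₁−h₂ = 19.0 m
mgh₁ = mgh₂ + ½mv² ⇒ v = √(2g(h₁−h₂)) = √(2·13.1·19.0) = 22.3114 m/s = 49.91 mph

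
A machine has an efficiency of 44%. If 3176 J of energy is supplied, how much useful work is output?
W_out = η·W_in = 0.44·3176 = 1397.44 J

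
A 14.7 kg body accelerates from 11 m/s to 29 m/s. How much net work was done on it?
W = ΔKE = ½m(v₂² − v₁²) = ½(14.7)(29² − 11²) = 5292.0 J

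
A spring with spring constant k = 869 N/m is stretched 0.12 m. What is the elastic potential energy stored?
PE = ½kx² = ½(869)(0.12)² = 6.257 J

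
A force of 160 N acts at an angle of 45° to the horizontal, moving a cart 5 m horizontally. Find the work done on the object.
W = F·d·cosθ = (160)(5)cos(45°) = 565.7 J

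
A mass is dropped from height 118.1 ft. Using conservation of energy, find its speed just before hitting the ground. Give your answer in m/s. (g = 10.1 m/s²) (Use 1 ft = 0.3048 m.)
Convert to SI: h = 35.9969 m
mgh = ½mv² ⇒ v = √(2gh) = √(2·10.1·35.9969) = 26.97 m/s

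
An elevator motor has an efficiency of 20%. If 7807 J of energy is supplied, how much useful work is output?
W_out = η·W_in = 0.2·7807 = 1561.4 J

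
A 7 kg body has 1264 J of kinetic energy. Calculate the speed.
v = √(2·KE/m) = √(2·1264/7) = 19.0 m/s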